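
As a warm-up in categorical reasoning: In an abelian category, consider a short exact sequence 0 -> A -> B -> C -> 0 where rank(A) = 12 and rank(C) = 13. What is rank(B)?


For a short exact sequence 0 -> A -> B -> C -> 0,
rank is additive: rank(B) = rank(A) + rank(C).
rank(B) = 12 + 13 = 25

25


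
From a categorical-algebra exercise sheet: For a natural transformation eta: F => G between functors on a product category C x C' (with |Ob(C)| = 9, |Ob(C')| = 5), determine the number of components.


A natural transformation eta: F => G assigns one component morphism per
object of the domain category.
The domain is the product category C x C', so
|Ob(C x C')| = |Ob(C)| * |Ob(C')| = 9 * 5 = 45.
Therefore eta has 45 component morphisms.

45


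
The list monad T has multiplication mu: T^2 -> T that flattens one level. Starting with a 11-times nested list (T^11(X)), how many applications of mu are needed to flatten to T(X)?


Each application of mu: T^2 -> T removes one layer of nesting.
Starting at depth 11 (i.e., T^11(X)), we need to reach T(X).
Number of mu applications = 11 - 1 = 10

10


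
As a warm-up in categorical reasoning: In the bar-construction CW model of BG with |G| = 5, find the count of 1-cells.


In the bar-construction CW model of BG, the n-cells are indexed by
n-tuples [g_1|...|g_n] of non-identity elements of G (degenerate
simplices with some g_i = e do not contribute cells), so there are
(|G| - 1)^n n-cells.
For dim = 1 with |G| = 5:
cells = (5 - 1)^1 = 4^1 = 4

4


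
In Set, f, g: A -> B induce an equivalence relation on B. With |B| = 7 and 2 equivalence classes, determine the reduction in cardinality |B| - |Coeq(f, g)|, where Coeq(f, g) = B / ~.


The coequalizer Coeq(f, g) = B / ~ has one element per equivalence class.
|B| = 7, |Coeq(f, g)| = 2.
|B| - |Coeq(f, g)| = 7 - 2 = 5.

5


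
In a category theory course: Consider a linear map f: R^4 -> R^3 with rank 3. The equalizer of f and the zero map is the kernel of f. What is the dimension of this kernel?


The equalizer of f and the zero map is ker(f).
By the rank-nullity theorem: dim(ker(f)) = dim(domain) - rank(f).
dim(ker(f)) = 4 - 3 = 1

1


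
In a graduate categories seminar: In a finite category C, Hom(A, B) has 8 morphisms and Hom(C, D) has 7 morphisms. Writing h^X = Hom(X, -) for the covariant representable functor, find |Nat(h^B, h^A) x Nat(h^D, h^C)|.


By the Yoneda lemma, Nat(h^B, h^A) is isomorphic to Hom(A, B),
so |Nat(h^B, h^A)| = |Hom(A, B)| and |Nat(h^D, h^C)| = |Hom(C, D)|.
|Hom(A, B)| = 8, |Hom(C, D)| = 7.
|Nat(h^B, h^A) x Nat(h^D, h^C)| = 8 * 7 = 56

56


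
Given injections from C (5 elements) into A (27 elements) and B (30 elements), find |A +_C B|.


The pushout A +_C B identifies the images of C in A and B.
|A +_C B| = |A| + |B| - |C| (for injections).
= 27 + 30 - 5 = 52

52


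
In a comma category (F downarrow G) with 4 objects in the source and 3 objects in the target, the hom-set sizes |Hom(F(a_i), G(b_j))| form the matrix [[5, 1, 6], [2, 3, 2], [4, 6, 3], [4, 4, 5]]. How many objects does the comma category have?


Objects of (F downarrow G) are triples (a, b, h: F(a)->G(b)).
The count equals the sum of all entries in the hom-matrix.
sum(row 0) = 12
sum(row 1) = 7
sum(row 2) = 13
sum(row 3) = 13
Grand total = 45

45


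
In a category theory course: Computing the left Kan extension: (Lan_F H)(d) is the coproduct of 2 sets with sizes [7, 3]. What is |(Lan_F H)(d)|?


Pointwise, the left Kan extension (Lan_F H)(d) is the colimit, indexed
by the comma category (F downarrow d), of H composed with the
projection (F downarrow d) -> C. Here that colimit is given
as a coproduct (disjoint union) of sets, so its cardinality is the
sum of the sizes of the summands.
Coproduct of sets with sizes: 7 + 3
= 10

10


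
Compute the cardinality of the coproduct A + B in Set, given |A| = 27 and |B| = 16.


In Set, the coproduct A + B is the disjoint union.
|A + B| = |A| + |B| = 27 + 16 = 43

43


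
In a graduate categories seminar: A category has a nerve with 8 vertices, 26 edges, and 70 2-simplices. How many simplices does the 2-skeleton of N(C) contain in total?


The 2-skeleton of the nerve N(C) consists of simplices in dimensions 0, 1, 2:
  |N(C)_0| = 8 (objects)
  |N(C)_1| = 26 (morphisms)
  |N(C)_2| = 70 (composable pairs)
Total = 8 + 26 + 70 = 104

104


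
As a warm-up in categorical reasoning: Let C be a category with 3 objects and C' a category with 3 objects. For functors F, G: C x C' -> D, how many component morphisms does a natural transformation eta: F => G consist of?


A natural transformation eta: F => G assigns one component morphism per
object of the domain category.
The domain is the product category C x C', so
|Ob(C x C')| = |Ob(C)| * |Ob(C')| = 3 * 3 = 9.
Therefore eta has 9 component morphisms.

9


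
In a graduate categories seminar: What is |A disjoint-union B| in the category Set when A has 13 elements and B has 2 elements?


In Set, the coproduct A + B is the disjoint union.
|A + B| = |A| + |B| = 13 + 2 = 15

15


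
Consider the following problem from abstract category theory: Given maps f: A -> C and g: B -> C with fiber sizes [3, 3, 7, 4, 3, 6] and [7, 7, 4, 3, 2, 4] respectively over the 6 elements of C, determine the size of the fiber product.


The pullback A x_C B consists of pairs (a, b) with f(a) = g(b).
For each element c in C, the fiber product has |f^-1(c)| * |g^-1(c)| elements.
Summing over C: 3 * 7 + 3 * 7 + 7 * 4 + 4 * 3 + 3 * 2 + 6 * 4
= 21 + 21 + 28 + 12 + 6 + 24 = 112

112


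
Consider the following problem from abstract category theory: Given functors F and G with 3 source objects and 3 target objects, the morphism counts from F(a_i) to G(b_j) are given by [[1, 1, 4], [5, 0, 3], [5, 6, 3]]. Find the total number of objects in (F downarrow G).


Objects of (F downarrow G) are triples (a, b, h: F(a)->G(b)).
The count equals the sum of all entries in the hom-matrix.
sum(row 0) = 6
sum(row 1) = 8
sum(row 2) = 14
Grand total = 28

28


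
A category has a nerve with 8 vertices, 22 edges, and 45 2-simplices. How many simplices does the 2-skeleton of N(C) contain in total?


The 2-skeleton of the nerve N(C) consists of simplices in dimensions 0, 1, 2:
  |N(C)_0| = 8 (objects)
  |N(C)_1| = 22 (morphisms)
  |N(C)_2| = 45 (composable pairs)
Total = 8 + 22 + 45 = 75

75


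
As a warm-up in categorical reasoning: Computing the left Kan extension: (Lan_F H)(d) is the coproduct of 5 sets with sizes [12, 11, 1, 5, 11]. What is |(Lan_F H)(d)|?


Pointwise, the left Kan extension (Lan_F H)(d) is the colimit, indexed
by the comma category (F downarrow d), of H composed with the
projection (F downarrow d) -> C. Here that colimit is given
as a coproduct (disjoint union) of sets, so its cardinality is the
sum of the sizes of the summands.
Coproduct of sets with sizes: 12 + 11 + 1 + 5 + 11
= 40

40


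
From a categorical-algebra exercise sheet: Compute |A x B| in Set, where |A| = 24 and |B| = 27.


In Set, the product A x B is the Cartesian product.
By the universal property, |A x B| = |A| * |B|.
|A x B| = 24 * 27 = 648

648


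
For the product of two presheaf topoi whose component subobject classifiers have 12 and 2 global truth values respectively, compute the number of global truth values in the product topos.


In a product of presheaf topoi E_1 x E_2, the subobject classifier
is Omega = Omega_1 x Omega_2 (componentwise), so
|Omega(top)| = |Omega_1(top_1)| * |Omega_2(top_2)|.
= 12 * 2 = 24.

24


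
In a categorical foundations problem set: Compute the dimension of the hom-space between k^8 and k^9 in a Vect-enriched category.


In Vect-enriched categories, Hom(k^n, k^m) is the space of m x n matrices.
dim(Hom(k^8, k^9)) = 9 * 8 = 72

72


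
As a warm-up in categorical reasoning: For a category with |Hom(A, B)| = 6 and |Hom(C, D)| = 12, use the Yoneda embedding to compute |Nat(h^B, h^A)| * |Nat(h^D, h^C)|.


By the Yoneda lemma, Nat(h^B, h^A) is isomorphic to Hom(A, B),
so |Nat(h^B, h^A)| = |Hom(A, B)| and |Nat(h^D, h^C)| = |Hom(C, D)|.
|Hom(A, B)| = 6, |Hom(C, D)| = 12.
|Nat(h^B, h^A) x Nat(h^D, h^C)| = 6 * 12 = 72

72


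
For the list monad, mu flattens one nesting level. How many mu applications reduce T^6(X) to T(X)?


Each application of mu: T^2 -> T removes one layer of nesting.
Starting at depth 6 (i.e., T^6(X)), we need to reach T(X).
Number of mu applications = 6 - 1 = 5

5


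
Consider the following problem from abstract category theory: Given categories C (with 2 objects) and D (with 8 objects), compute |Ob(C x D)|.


The product category C x D has objects that are pairs (c, d).
Number of pairs = |Ob(C)| * |Ob(D)| = 2 * 8 = 16

16


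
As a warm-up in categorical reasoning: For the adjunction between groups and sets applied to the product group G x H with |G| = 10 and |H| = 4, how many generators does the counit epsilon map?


The counit epsilon_K: F(U(K)) -> K of the Free-Forgetful adjunction
maps |K| generators of F(U(K)) into K. For K = G x H (the product group),
|G x H| = |G| * |H|.
Total generators mapped = 10 * 4 = 40.

40


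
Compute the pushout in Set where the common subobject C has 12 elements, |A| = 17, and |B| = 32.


The pushout A +_C B identifies the images of C in A and B.
|A +_C B| = |A| + |B| - |C| (for injections).
= 17 + 32 - 12 = 37

37


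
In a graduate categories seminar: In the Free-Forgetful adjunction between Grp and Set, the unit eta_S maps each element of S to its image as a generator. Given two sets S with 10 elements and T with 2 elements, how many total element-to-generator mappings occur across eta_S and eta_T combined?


The unit eta_X: X -> U(F(X)) of the Free-Forgetful adjunction
maps each element of X to a generator of F(X). For X = S + T (disjoint
union in Set), |S + T| = |S| + |T|.
Total mappings = 10 + 2 = 12.

12


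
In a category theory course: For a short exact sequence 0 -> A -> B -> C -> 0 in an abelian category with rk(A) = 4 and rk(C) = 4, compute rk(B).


For a short exact sequence 0 -> A -> B -> C -> 0,
rank is additive: rank(B) = rank(A) + rank(C).
rank(B) = 4 + 4 = 8

8


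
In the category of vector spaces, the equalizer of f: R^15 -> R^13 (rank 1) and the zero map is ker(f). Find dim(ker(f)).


The equalizer of f and the zero map is ker(f).
By the rank-nullity theorem: dim(ker(f)) = dim(domain) - rank(f).
dim(ker(f)) = 15 - 1 = 14

14


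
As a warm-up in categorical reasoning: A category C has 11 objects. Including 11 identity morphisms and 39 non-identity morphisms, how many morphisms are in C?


Each object has an identity morphism, giving 11 identities.
Adding the 39 non-identity morphisms:
Total = 11 + 39 = 50

50


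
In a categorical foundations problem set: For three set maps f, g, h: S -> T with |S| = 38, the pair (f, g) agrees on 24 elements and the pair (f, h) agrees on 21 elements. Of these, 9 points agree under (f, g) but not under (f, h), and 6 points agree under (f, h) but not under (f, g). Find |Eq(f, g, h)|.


Eq(f, g, h) is the triple-agreement set: points in S where all three
maps take the same value. Using inclusion-exclusion on the pairwise data:
Pair (f, g) agrees on 24 points; pair (f, h) on 21 points.
Points agreeing under (f, g) but not (f, h) = 9; under (f, h) but not (f, g) = 6.
Triple-agreement = agreement-in-(f, g) minus points that agree under (f, g) but not (f, h):
|Eq(f, g, h)| = 24 - 9 = 15
(cross-check via (f, h): 21 - 6 = 15.)

15


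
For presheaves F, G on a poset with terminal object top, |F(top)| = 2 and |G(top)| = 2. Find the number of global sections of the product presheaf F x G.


Global sections of a presheaf on a poset with terminal top satisfy
Gamma(H) ~ H(top). Presheaves admit pointwise products, so
(F x G)(top) = F(top) x G(top) (Cartesian product).
|Gamma(F x G)| = |F(top)| * |G(top)| = 2 * 2 = 4.

4


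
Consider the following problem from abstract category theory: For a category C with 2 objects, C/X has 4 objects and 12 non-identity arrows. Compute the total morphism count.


In the slice category C/X, objects are morphisms to X.
Identity morphisms: 4 (one per object of C/X).
Non-identity morphisms: 12.
Total = 4 + 12 = 16

16


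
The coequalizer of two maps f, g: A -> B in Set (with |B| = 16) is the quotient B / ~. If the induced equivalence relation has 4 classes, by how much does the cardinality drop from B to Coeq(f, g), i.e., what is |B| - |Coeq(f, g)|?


The coequalizer Coeq(f, g) = B / ~ has one element per equivalence class.
|B| = 16, |Coeq(f, g)| = 4.
|B| - |Coeq(f, g)| = 16 - 4 = 12.

12


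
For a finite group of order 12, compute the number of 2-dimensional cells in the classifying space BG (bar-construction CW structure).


In the bar-construction CW model of BG, the n-cells are indexed by
n-tuples [g_1|...|g_n] of non-identity elements of G (degenerate
simplices with some g_i = e do not contribute cells), so there are
(|G| - 1)^n n-cells.
For dim = 2 with |G| = 12:
cells = (12 - 1)^2 = 11^2 = 121

121


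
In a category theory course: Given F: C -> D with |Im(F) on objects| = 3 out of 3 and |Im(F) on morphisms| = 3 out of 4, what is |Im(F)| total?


The image of F consists of distinct objects and distinct morphisms.
|Im(F)| on objects = 3
|Im(F)| on morphisms = 3
Total image cardinality = 3 + 3 = 6

6


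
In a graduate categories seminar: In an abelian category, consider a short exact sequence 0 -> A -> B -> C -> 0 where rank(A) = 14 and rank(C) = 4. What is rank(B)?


For a short exact sequence 0 -> A -> B -> C -> 0,
rank is additive: rank(B) = rank(A) + rank(C).
rank(B) = 14 + 4 = 18

18


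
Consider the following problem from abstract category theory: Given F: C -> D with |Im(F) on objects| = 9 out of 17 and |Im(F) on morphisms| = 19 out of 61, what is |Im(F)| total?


The image of F consists of distinct objects and distinct morphisms.
|Im(F)| on objects = 9
|Im(F)| on morphisms = 19
Total image cardinality = 9 + 19 = 28

28


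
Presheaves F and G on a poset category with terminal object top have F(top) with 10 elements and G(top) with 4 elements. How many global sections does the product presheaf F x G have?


Global sections of a presheaf on a poset with terminal top satisfy
Gamma(H) ~ H(top). Presheaves admit pointwise products, so
(F x G)(top) = F(top) x G(top) (Cartesian product).
|Gamma(F x G)| = |F(top)| * |G(top)| = 10 * 4 = 40.

40


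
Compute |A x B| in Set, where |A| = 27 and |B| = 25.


In Set, the product A x B is the Cartesian product.
By the universal property, |A x B| = |A| * |B|.
|A x B| = 27 * 25 = 675

675


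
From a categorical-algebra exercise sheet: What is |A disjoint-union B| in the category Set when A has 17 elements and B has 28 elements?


In Set, the coproduct A + B is the disjoint union.
|A + B| = |A| + |B| = 17 + 28 = 45

45


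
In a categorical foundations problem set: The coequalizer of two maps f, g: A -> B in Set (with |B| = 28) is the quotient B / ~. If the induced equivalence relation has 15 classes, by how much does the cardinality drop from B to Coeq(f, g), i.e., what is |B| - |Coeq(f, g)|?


The coequalizer Coeq(f, g) = B / ~ has one element per equivalence class.
|B| = 28, |Coeq(f, g)| = 15.
|B| - |Coeq(f, g)| = 28 - 15 = 13.

13


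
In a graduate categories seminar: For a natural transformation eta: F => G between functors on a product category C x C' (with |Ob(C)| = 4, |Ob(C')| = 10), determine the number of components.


A natural transformation eta: F => G assigns one component morphism per
object of the domain category.
The domain is the product category C x C', so
|Ob(C x C')| = |Ob(C)| * |Ob(C')| = 4 * 10 = 40.
Therefore eta has 40 component morphisms.

40


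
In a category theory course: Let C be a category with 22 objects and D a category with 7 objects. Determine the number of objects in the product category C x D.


The product category C x D has objects that are pairs (c, d).
Number of pairs = |Ob(C)| * |Ob(D)| = 22 * 7 = 154

154


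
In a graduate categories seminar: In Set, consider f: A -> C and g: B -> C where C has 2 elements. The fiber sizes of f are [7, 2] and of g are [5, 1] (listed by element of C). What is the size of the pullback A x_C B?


The pullback A x_C B consists of pairs (a, b) with f(a) = g(b).
For each element c in C, the fiber product has |f^-1(c)| * |g^-1(c)| elements.
Summing over C: 7 * 5 + 2 * 1
= 35 + 2 = 37

37


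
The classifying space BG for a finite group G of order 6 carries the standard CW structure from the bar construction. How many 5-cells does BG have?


In the bar-construction CW model of BG, the n-cells are indexed by
n-tuples [g_1|...|g_n] of non-identity elements of G (degenerate
simplices with some g_i = e do not contribute cells), so there are
(|G| - 1)^n n-cells.
For dim = 5 with |G| = 6:
cells = (6 - 1)^5 = 5^5 = 3125

3125


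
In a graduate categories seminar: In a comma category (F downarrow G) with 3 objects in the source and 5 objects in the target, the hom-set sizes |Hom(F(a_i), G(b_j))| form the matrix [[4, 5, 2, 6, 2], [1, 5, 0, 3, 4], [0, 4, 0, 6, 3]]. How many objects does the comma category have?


Objects of (F downarrow G) are triples (a, b, h: F(a)->G(b)).
The count equals the sum of all entries in the hom-matrix.
sum(row 0) = 19
sum(row 1) = 13
sum(row 2) = 13
Grand total = 45

45


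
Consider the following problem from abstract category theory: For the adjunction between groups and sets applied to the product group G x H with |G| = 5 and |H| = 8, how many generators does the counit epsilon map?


The counit epsilon_K: F(U(K)) -> K of the Free-Forgetful adjunction
maps |K| generators of F(U(K)) into K. For K = G x H (the product group),
|G x H| = |G| * |H|.
Total generators mapped = 5 * 8 = 40.

40


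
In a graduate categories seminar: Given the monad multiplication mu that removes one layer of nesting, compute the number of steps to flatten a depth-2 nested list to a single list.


Each application of mu: T^2 -> T removes one layer of nesting.
Starting at depth 2 (i.e., T^2(X)), we need to reach T(X).
Number of mu applications = 2 - 1 = 1

1


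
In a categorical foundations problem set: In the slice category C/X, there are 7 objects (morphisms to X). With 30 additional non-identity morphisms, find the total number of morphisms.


In the slice category C/X, objects are morphisms to X.
Identity morphisms: 7 (one per object of C/X).
Non-identity morphisms: 30.
Total = 7 + 30 = 37

37


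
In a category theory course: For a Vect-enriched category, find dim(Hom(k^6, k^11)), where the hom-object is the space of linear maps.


In Vect-enriched categories, Hom(k^n, k^m) is the space of m x n matrices.
dim(Hom(k^6, k^11)) = 11 * 6 = 66

66


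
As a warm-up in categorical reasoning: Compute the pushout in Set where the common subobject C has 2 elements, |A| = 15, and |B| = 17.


The pushout A +_C B identifies the images of C in A and B.
|A +_C B| = |A| + |B| - |C| (for injections).
= 15 + 17 - 2 = 30

30


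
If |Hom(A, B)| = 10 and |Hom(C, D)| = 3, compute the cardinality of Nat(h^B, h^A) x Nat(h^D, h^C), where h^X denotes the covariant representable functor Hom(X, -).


By the Yoneda lemma, Nat(h^B, h^A) is isomorphic to Hom(A, B),
so |Nat(h^B, h^A)| = |Hom(A, B)| and |Nat(h^D, h^C)| = |Hom(C, D)|.
|Hom(A, B)| = 10, |Hom(C, D)| = 3.
|Nat(h^B, h^A) x Nat(h^D, h^C)| = 10 * 3 = 30

30


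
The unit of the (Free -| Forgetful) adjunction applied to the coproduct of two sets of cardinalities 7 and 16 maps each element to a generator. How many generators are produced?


The unit eta_X: X -> U(F(X)) of the Free-Forgetful adjunction
maps each element of X to a generator of F(X). For X = S + T (disjoint
union in Set), |S + T| = |S| + |T|.
Total mappings = 7 + 16 = 23.

23


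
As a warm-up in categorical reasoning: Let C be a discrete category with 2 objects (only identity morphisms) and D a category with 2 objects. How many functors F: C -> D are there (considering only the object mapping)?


A functor from a discrete category C to D is determined by
where each object maps. Each of the 2 objects of C can map
to any of the 2 objects of D independently.
Number of functors = 2^2 = 4

4


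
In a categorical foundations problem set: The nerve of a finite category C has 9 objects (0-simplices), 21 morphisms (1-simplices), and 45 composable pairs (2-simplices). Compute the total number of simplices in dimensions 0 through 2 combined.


The 2-skeleton of the nerve N(C) consists of simplices in dimensions 0, 1, 2:
  |N(C)_0| = 9 (objects)
  |N(C)_1| = 21 (morphisms)
  |N(C)_2| = 45 (composable pairs)
Total = 9 + 21 + 45 = 75

75


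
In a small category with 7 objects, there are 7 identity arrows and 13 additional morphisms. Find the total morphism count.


Each object has an identity morphism, giving 7 identities.
Adding the 13 non-identity morphisms:
Total = 7 + 13 = 20

20


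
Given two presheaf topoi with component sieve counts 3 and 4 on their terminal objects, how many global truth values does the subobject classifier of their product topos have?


In a product of presheaf topoi E_1 x E_2, the subobject classifier
is Omega = Omega_1 x Omega_2 (componentwise), so
|Omega(top)| = |Omega_1(top_1)| * |Omega_2(top_2)|.
= 3 * 4 = 12.

12


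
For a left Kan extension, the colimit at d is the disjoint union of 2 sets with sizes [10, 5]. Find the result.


Pointwise, the left Kan extension (Lan_F H)(d) is the colimit, indexed
by the comma category (F downarrow d), of H composed with the
projection (F downarrow d) -> C. Here that colimit is given
as a coproduct (disjoint union) of sets, so its cardinality is the
sum of the sizes of the summands.
Coproduct of sets with sizes: 10 + 5
= 15

15


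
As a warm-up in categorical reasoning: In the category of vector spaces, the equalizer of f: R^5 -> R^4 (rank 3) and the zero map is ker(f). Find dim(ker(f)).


The equalizer of f and the zero map is ker(f).
By the rank-nullity theorem: dim(ker(f)) = dim(domain) - rank(f).
dim(ker(f)) = 5 - 3 = 2

2


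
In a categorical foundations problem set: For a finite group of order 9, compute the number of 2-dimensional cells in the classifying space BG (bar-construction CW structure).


In the bar-construction CW model of BG, the n-cells are indexed by
n-tuples [g_1|...|g_n] of non-identity elements of G (degenerate
simplices with some g_i = e do not contribute cells), so there are
(|G| - 1)^n n-cells.
For dim = 2 with |G| = 9:
cells = (9 - 1)^2 = 8^2 = 64

64


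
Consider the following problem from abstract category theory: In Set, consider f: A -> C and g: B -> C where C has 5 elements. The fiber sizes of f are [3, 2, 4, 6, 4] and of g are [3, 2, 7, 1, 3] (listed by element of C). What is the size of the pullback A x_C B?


The pullback A x_C B consists of pairs (a, b) with f(a) = g(b).
For each element c in C, the fiber product has |f^-1(c)| * |g^-1(c)| elements.
Summing over C: 3 * 3 + 2 * 2 + 4 * 7 + 6 * 1 + 4 * 3
= 9 + 4 + 28 + 6 + 12 = 59

59


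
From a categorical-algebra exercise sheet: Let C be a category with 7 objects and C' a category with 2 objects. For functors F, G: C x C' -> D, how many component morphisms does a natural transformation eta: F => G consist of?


A natural transformation eta: F => G assigns one component morphism per
object of the domain category.
The domain is the product category C x C', so
|Ob(C x C')| = |Ob(C)| * |Ob(C')| = 7 * 2 = 14.
Therefore eta has 14 component morphisms.

14


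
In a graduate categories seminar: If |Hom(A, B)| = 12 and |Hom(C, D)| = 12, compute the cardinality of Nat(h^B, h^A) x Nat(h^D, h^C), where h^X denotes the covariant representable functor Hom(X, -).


By the Yoneda lemma, Nat(h^B, h^A) is isomorphic to Hom(A, B),
so |Nat(h^B, h^A)| = |Hom(A, B)| and |Nat(h^D, h^C)| = |Hom(C, D)|.
|Hom(A, B)| = 12, |Hom(C, D)| = 12.
|Nat(h^B, h^A) x Nat(h^D, h^C)| = 12 * 12 = 144

144


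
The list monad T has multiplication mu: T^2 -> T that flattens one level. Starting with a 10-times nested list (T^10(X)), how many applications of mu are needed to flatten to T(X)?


Each application of mu: T^2 -> T removes one layer of nesting.
Starting at depth 10 (i.e., T^10(X)), we need to reach T(X).
Number of mu applications = 10 - 1 = 9

9


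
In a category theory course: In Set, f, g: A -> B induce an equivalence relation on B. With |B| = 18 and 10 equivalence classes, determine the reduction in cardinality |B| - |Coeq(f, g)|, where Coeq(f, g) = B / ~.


The coequalizer Coeq(f, g) = B / ~ has one element per equivalence class.
|B| = 18, |Coeq(f, g)| = 10.
|B| - |Coeq(f, g)| = 18 - 10 = 8.

8


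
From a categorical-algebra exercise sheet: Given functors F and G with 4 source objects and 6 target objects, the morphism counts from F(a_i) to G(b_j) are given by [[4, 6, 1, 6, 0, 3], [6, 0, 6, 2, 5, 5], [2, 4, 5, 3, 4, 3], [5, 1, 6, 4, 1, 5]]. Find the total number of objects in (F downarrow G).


Objects of (F downarrow G) are triples (a, b, h: F(a)->G(b)).
The count equals the sum of all entries in the hom-matrix.
sum(row 0) = 20
sum(row 1) = 24
sum(row 2) = 21
sum(row 3) = 22
Grand total = 87

87


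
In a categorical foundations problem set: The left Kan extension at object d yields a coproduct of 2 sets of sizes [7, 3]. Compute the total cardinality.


Pointwise, the left Kan extension (Lan_F H)(d) is the colimit, indexed
by the comma category (F downarrow d), of H composed with the
projection (F downarrow d) -> C. Here that colimit is given
as a coproduct (disjoint union) of sets, so its cardinality is the
sum of the sizes of the summands.
Coproduct of sets with sizes: 7 + 3
= 10

10


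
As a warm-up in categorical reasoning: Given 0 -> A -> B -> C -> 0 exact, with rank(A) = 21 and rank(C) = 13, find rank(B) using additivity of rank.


For a short exact sequence 0 -> A -> B -> C -> 0,
rank is additive: rank(B) = rank(A) + rank(C).
rank(B) = 21 + 13 = 34

34


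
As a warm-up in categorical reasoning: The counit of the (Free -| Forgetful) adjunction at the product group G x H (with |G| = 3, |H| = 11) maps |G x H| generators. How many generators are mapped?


The counit epsilon_K: F(U(K)) -> K of the Free-Forgetful adjunction
maps |K| generators of F(U(K)) into K. For K = G x H (the product group),
|G x H| = |G| * |H|.
Total generators mapped = 3 * 11 = 33.

33


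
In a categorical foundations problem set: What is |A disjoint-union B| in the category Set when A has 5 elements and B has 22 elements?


In Set, the coproduct A + B is the disjoint union.
|A + B| = |A| + |B| = 5 + 22 = 27

27


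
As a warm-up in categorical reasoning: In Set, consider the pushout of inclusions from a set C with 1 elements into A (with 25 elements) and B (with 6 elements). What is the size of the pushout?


The pushout A +_C B identifies the images of C in A and B.
|A +_C B| = |A| + |B| - |C| (for injections).
= 25 + 6 - 1 = 30

30


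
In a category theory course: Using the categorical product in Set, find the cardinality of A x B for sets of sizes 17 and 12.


In Set, the product A x B is the Cartesian product.
By the universal property, |A x B| = |A| * |B|.
|A x B| = 17 * 12 = 204

204


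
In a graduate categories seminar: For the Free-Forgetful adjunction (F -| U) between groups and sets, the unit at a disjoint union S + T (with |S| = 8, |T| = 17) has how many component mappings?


The unit eta_X: X -> U(F(X)) of the Free-Forgetful adjunction
maps each element of X to a generator of F(X). For X = S + T (disjoint
union in Set), |S + T| = |S| + |T|.
Total mappings = 8 + 17 = 25.

25


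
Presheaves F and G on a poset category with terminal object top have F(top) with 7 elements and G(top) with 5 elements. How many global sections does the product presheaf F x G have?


Global sections of a presheaf on a poset with terminal top satisfy
Gamma(H) ~ H(top). Presheaves admit pointwise products, so
(F x G)(top) = F(top) x G(top) (Cartesian product).
|Gamma(F x G)| = |F(top)| * |G(top)| = 7 * 5 = 35.

35


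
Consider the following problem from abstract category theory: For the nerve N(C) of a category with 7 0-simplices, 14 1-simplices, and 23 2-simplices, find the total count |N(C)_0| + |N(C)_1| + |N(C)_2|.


The 2-skeleton of the nerve N(C) consists of simplices in dimensions 0, 1, 2:
  |N(C)_0| = 7 (objects)
  |N(C)_1| = 14 (morphisms)
  |N(C)_2| = 23 (composable pairs)
Total = 7 + 14 + 23 = 44

44


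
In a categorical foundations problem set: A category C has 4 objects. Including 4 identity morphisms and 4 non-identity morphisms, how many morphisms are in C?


Each object has an identity morphism, giving 4 identities.
Adding the 4 non-identity morphisms:
Total = 4 + 4 = 8

8


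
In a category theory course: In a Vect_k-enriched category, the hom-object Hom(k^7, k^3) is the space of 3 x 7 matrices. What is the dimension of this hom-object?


In Vect-enriched categories, Hom(k^n, k^m) is the space of m x n matrices.
dim(Hom(k^7, k^3)) = 3 * 7 = 21

21


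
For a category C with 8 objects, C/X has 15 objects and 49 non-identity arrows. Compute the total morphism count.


In the slice category C/X, objects are morphisms to X.
Identity morphisms: 15 (one per object of C/X).
Non-identity morphisms: 49.
Total = 15 + 49 = 64

64


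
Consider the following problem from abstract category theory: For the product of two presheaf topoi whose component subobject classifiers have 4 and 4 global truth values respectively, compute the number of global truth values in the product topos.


In a product of presheaf topoi E_1 x E_2, the subobject classifier
is Omega = Omega_1 x Omega_2 (componentwise), so
|Omega(top)| = |Omega_1(top_1)| * |Omega_2(top_2)|.
= 4 * 4 = 16.

16


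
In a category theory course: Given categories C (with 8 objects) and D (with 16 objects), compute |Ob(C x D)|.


The product category C x D has objects that are pairs (c, d).
Number of pairs = |Ob(C)| * |Ob(D)| = 8 * 16 = 128

128


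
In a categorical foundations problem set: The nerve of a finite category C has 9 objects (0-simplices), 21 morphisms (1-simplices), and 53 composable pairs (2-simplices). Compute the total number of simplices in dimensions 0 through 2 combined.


The 2-skeleton of the nerve N(C) consists of simplices in dimensions 0, 1, 2:
  |N(C)_0| = 9 (objects)
  |N(C)_1| = 21 (morphisms)
  |N(C)_2| = 53 (composable pairs)
Total = 9 + 21 + 53 = 83

83


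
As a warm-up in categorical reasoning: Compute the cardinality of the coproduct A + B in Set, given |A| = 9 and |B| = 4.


In Set, the coproduct A + B is the disjoint union.
|A + B| = |A| + |B| = 9 + 4 = 13

13


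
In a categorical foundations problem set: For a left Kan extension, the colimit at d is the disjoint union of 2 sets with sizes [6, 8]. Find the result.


Pointwise, the left Kan extension (Lan_F H)(d) is the colimit, indexed
by the comma category (F downarrow d), of H composed with the
projection (F downarrow d) -> C. Here that colimit is given
as a coproduct (disjoint union) of sets, so its cardinality is the
sum of the sizes of the summands.
Coproduct of sets with sizes: 6 + 8
= 14

14


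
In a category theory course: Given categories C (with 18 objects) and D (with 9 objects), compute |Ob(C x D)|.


The product category C x D has objects that are pairs (c, d).
Number of pairs = |Ob(C)| * |Ob(D)| = 18 * 9 = 162

162


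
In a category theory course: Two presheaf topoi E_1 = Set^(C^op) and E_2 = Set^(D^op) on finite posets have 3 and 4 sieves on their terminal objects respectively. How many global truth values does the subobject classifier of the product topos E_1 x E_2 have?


In a product of presheaf topoi E_1 x E_2, the subobject classifier
is Omega = Omega_1 x Omega_2 (componentwise), so
|Omega(top)| = |Omega_1(top_1)| * |Omega_2(top_2)|.
= 3 * 4 = 12.

12


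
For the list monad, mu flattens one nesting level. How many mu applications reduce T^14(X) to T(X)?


Each application of mu: T^2 -> T removes one layer of nesting.
Starting at depth 14 (i.e., T^14(X)), we need to reach T(X).
Number of mu applications = 14 - 1 = 13

13


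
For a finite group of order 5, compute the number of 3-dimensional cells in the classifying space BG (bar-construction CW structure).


In the bar-construction CW model of BG, the n-cells are indexed by
n-tuples [g_1|...|g_n] of non-identity elements of G (degenerate
simplices with some g_i = e do not contribute cells), so there are
(|G| - 1)^n n-cells.
For dim = 3 with |G| = 5:
cells = (5 - 1)^3 = 4^3 = 64

64


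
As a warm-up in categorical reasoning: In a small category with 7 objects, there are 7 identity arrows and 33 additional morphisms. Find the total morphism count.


Each object has an identity morphism, giving 7 identities.
Adding the 33 non-identity morphisms:
Total = 7 + 33 = 40

40


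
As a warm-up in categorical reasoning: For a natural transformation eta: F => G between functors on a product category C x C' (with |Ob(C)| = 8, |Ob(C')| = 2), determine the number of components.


A natural transformation eta: F => G assigns one component morphism per
object of the domain category.
The domain is the product category C x C', so
|Ob(C x C')| = |Ob(C)| * |Ob(C')| = 8 * 2 = 16.
Therefore eta has 16 component morphisms.

16


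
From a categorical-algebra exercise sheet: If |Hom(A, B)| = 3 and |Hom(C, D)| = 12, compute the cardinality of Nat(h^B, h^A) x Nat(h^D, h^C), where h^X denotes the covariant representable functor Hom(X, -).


By the Yoneda lemma, Nat(h^B, h^A) is isomorphic to Hom(A, B),
so |Nat(h^B, h^A)| = |Hom(A, B)| and |Nat(h^D, h^C)| = |Hom(C, D)|.
|Hom(A, B)| = 3, |Hom(C, D)| = 12.
|Nat(h^B, h^A) x Nat(h^D, h^C)| = 3 * 12 = 36

36


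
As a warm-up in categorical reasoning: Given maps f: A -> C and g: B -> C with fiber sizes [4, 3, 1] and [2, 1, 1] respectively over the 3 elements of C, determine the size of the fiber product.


The pullback A x_C B consists of pairs (a, b) with f(a) = g(b).
For each element c in C, the fiber product has |f^-1(c)| * |g^-1(c)| elements.
Summing over C: 4 * 2 + 3 * 1 + 1 * 1
= 8 + 3 + 1 = 12

12


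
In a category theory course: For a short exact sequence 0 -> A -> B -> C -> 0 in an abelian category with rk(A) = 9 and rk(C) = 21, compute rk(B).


For a short exact sequence 0 -> A -> B -> C -> 0,
rank is additive: rank(B) = rank(A) + rank(C).
rank(B) = 9 + 21 = 30

30


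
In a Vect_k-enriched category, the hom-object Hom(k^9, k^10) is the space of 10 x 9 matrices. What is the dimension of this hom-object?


In Vect-enriched categories, Hom(k^n, k^m) is the space of m x n matrices.
dim(Hom(k^9, k^10)) = 10 * 9 = 90

90


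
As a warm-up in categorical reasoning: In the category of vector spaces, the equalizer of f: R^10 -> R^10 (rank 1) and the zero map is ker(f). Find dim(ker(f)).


The equalizer of f and the zero map is ker(f).
By the rank-nullity theorem: dim(ker(f)) = dim(domain) - rank(f).
dim(ker(f)) = 10 - 1 = 9

9


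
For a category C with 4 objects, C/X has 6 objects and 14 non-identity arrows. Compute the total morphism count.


In the slice category C/X, objects are morphisms to X.
Identity morphisms: 6 (one per object of C/X).
Non-identity morphisms: 14.
Total = 6 + 14 = 20

20


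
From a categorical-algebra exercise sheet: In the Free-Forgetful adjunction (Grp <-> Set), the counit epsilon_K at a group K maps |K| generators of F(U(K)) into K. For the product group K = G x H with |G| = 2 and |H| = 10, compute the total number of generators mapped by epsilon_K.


The counit epsilon_K: F(U(K)) -> K of the Free-Forgetful adjunction
maps |K| generators of F(U(K)) into K. For K = G x H (the product group),
|G x H| = |G| * |H|.
Total generators mapped = 2 * 10 = 20.

20


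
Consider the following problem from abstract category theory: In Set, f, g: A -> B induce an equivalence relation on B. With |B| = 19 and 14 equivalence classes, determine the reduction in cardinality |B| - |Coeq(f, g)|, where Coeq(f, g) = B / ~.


The coequalizer Coeq(f, g) = B / ~ has one element per equivalence class.
|B| = 19, |Coeq(f, g)| = 14.
|B| - |Coeq(f, g)| = 19 - 14 = 5.

5


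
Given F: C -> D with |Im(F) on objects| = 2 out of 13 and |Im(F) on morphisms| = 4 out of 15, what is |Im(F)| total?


The image of F consists of distinct objects and distinct morphisms.
|Im(F)| on objects = 2
|Im(F)| on morphisms = 4
Total image cardinality = 2 + 4 = 6

6


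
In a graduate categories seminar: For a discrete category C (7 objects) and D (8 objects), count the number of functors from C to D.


A functor from a discrete category C to D is determined by
where each object maps. Each of the 7 objects of C can map
to any of the 8 objects of D independently.
Number of functors = 8^7 = 2097152

2097152


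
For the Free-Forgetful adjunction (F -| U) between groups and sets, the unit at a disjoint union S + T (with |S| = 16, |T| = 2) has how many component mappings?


The unit eta_X: X -> U(F(X)) of the Free-Forgetful adjunction
maps each element of X to a generator of F(X). For X = S + T (disjoint
union in Set), |S + T| = |S| + |T|.
Total mappings = 16 + 2 = 18.

18


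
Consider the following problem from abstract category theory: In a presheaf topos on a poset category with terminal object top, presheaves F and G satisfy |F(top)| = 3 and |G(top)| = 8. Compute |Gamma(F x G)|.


Global sections of a presheaf on a poset with terminal top satisfy
Gamma(H) ~ H(top). Presheaves admit pointwise products, so
(F x G)(top) = F(top) x G(top) (Cartesian product).
|Gamma(F x G)| = |F(top)| * |G(top)| = 3 * 8 = 24.

24


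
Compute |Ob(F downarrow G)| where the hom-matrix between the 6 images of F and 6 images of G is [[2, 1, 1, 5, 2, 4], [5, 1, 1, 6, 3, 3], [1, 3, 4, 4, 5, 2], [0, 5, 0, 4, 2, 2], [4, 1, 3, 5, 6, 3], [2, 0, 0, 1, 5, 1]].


Objects of (F downarrow G) are triples (a, b, h: F(a)->G(b)).
The count equals the sum of all entries in the hom-matrix.
sum(row 0) = 15
sum(row 1) = 19
sum(row 2) = 19
sum(row 3) = 13
sum(row 4) = 22
sum(row 5) = 9
Grand total = 97

97


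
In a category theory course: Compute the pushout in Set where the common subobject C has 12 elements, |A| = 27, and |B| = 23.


The pushout A +_C B identifies the images of C in A and B.
|A +_C B| = |A| + |B| - |C| (for injections).
= 27 + 23 - 12 = 38

38


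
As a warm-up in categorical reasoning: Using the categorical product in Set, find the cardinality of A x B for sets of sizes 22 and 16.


In Set, the product A x B is the Cartesian product.
By the universal property, |A x B| = |A| * |B|.
|A x B| = 22 * 16 = 352

352


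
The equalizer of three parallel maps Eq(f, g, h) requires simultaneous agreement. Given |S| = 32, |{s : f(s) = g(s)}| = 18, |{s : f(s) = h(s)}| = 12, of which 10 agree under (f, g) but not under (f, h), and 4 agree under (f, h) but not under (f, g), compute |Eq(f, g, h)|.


Eq(f, g, h) is the triple-agreement set: points in S where all three
maps take the same value. Using inclusion-exclusion on the pairwise data:
Pair (f, g) agrees on 18 points; pair (f, h) on 12 points.
Points agreeing under (f, g) but not (f, h) = 10; under (f, h) but not (f, g) = 4.
Triple-agreement = agreement-in-(f, g) minus points that agree under (f, g) but not (f, h):
|Eq(f, g, h)| = 18 - 10 = 8
(cross-check via (f, h): 12 - 4 = 8.)

8


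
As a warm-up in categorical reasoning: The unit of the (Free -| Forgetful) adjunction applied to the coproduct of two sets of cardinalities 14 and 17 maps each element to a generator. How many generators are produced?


The unit eta_X: X -> U(F(X)) of the Free-Forgetful adjunction
maps each element of X to a generator of F(X). For X = S + T (disjoint
union in Set), |S + T| = |S| + |T|.
Total mappings = 14 + 17 = 31.

31


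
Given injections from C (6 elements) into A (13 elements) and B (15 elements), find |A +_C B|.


The pushout A +_C B identifies the images of C in A and B.
|A +_C B| = |A| + |B| - |C| (for injections).
= 13 + 15 - 6 = 22

22
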